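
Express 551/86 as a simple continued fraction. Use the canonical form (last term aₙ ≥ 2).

[6; 2, 2, 5, 3]

551 = 6×86 + 35
86 = 2×35 + 16
35 = 2×16 + 3
16 = 5×3 + 1
3 = 3×1 + 0  (stop)
So 551/86 = [6; 2, 2, 5, 3].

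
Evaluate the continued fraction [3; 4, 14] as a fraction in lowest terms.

Using pₖ = aₖpₖ₋₁ + pₖ₋₂ and qₖ = aₖqₖ₋₁ + qₖ₋₂:
  k=0: a=3, p=3, q=1
  k=1: a=4, p=13, q=4
  k=2: a=14, p=185, q=57

185/57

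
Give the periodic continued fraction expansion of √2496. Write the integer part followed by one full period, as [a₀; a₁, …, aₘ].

a₀ = ⌊√2496⌋ = 49.
With m₀=0, d₀=1 and mₖ₊₁ = dₖaₖ − mₖ, dₖ₊₁ = (n − mₖ₊₁²)/dₖ, aₖ₊₁ = ⌊(a₀+mₖ₊₁)/dₖ₊₁⌋:
  k=1: m=49, d=95, a=1
  k=2: m=46, d=4, a=23
  k=3: m=46, d=95, a=1
  k=4: m=49, d=1, a=98
d=1 and a=2a₀=98 at k=4, so the next step gives (m, d) = (49, 95) again — its k=1 value — and the period has length 4.

[49; 1, 23, 1, 98]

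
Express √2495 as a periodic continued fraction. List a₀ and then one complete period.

[49; 1, 18, 1, 98]

a₀ = ⌊√2495⌋ = 49.
With m₀=0, d₀=1 and mₖ₊₁ = dₖaₖ − mₖ, dₖ₊₁ = (n − mₖ₊₁²)/dₖ, aₖ₊₁ = ⌊(a₀+mₖ₊₁)/dₖ₊₁⌋:
  k=1: m=49, d=94, a=1
  k=2: m=45, d=5, a=18
  k=3: m=45, d=94, a=1
  k=4: m=49, d=1, a=98
d=1 and a=2a₀=98 at k=4, so the next step gives (m, d) = (49, 94) again — its k=1 value — and the period has length 4.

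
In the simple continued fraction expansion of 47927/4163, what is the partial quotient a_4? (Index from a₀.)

3

47927 = 11·4163 + 2134   →  a_0 = 11
4163 = 1·2134 + 2029   →  a_1 = 1
2134 = 1·2029 + 105   →  a_2 = 1
2029 = 19·105 + 34   →  a_3 = 19
105 = 3·34 + 3   →  a_4 = 3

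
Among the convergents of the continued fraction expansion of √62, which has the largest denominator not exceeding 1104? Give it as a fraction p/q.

7937/1008

√62 = [7; 1, 6, 1, 14, …] (period length 4).
Convergents:
  p_0/q_0 = 7/1
  p_1/q_1 = 8/1
  p_2/q_2 = 55/7
  p_3/q_3 = 63/8
  p_4/q_4 = 937/119
  p_5/q_5 = 1000/127
  p_6/q_6 = 6937/881
  p_7/q_7 = 7937/1008
  p_8/q_8 = 118055/14993
q_7 = 1008 ≤ 1104 < 14993 = q_8, so the answer is 7937/1008.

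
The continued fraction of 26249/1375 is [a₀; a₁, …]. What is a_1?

26249 = 19·1375 + 124   →  a_0 = 19
1375 = 11·124 + 11   →  a_1 = 11

11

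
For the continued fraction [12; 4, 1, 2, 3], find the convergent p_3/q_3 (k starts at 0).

Using pₖ = aₖpₖ₋₁ + pₖ₋₂, qₖ = aₖqₖ₋₁ + qₖ₋₂ (with p₋₁=1, p₋₂=0, q₋₁=0, q₋₂=1):
  k=0: a=12, p=12, q=1
  k=1: a=4, p=49, q=4
  k=2: a=1, p=61, q=5
  k=3: a=2, p=171, q=14

171/14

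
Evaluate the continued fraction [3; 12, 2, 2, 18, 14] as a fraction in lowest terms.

Fold from the inside: start with 14/1.
  18 + 1/14 = 253/14
  2 + 14/253 = 520/253
  2 + 253/520 = 1293/520
  12 + 520/1293 = 16036/1293
  3 + 1293/16036 = 49401/16036

49401/16036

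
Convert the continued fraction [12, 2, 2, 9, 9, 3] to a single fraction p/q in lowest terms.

16510/1331

Fold from the inside: start with 3/1.
  9 + 1/3 = 28/3
  9 + 3/28 = 255/28
  2 + 28/255 = 538/255
  2 + 255/538 = 1331/538
  12 + 538/1331 = 16510/1331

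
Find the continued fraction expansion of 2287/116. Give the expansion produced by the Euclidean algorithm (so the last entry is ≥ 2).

2287 = 19*116 + 83
116 = 1*83 + 33
83 = 2*33 + 17
33 = 1*17 + 16
17 = 1*16 + 1
16 = 16*1 + 0  (stop)
So 2287/116 = [19; 1, 2, 1, 1, 16].

[19; 1, 2, 1, 1, 16]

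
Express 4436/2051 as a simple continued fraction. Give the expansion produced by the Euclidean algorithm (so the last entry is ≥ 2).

[2; 6, 7, 9, 2, 2]

4436 = 2×2051 + 334
2051 = 6×334 + 47
334 = 7×47 + 5
47 = 9×5 + 2
5 = 2×2 + 1
2 = 2×1 + 0  (stop)
So 4436/2051 = [2; 6, 7, 9, 2, 2].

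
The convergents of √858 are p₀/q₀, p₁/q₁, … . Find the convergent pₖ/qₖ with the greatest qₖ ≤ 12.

√858 = [29; 3, 2, 3, 58, …] (period length 4).
Convergents:
  p_0/q_0 = 29/1
  p_1/q_1 = 88/3
  p_2/q_2 = 205/7
  p_3/q_3 = 703/24
q_2 = 7 ≤ 12 < 24 = q_3, so the answer is 205/7.

205/7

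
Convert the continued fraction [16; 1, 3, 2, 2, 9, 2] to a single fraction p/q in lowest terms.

Using pₖ = aₖpₖ₋₁ + pₖ₋₂ and qₖ = aₖqₖ₋₁ + qₖ₋₂:
  k=0: a=16, p=16, q=1
  k=1: a=1, p=17, q=1
  k=2: a=3, p=67, q=4
  k=3: a=2, p=151, q=9
  k=4: a=2, p=369, q=22
  k=5: a=9, p=3472, q=207
  k=6: a=2, p=7313, q=436

7313/436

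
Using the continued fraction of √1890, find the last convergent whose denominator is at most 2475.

97469/2242

√1890 = [43; 2, 9, 6, 9, 2, 86, …] (period length 6).
Convergents:
  p_0/q_0 = 43/1
  p_1/q_1 = 87/2
  p_2/q_2 = 826/19
  p_3/q_3 = 5043/116
  p_4/q_4 = 46213/1063
  p_5/q_5 = 97469/2242
  p_6/q_6 = 8428547/193875
q_5 = 2242 ≤ 2475 < 193875 = q_6, so the answer is 97469/2242.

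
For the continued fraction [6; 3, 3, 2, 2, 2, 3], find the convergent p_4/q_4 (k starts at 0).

Using pₖ = aₖpₖ₋₁ + pₖ₋₂, qₖ = aₖqₖ₋₁ + qₖ₋₂ (with p₋₁=1, p₋₂=0, q₋₁=0, q₋₂=1):
  k=0: a=6, p=6, q=1
  k=1: a=3, p=19, q=3
  k=2: a=3, p=63, q=10
  k=3: a=2, p=145, q=23
  k=4: a=2, p=353, q=56

353/56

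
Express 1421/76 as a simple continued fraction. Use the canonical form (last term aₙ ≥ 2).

[18; 1, 2, 3, 3, 2]

1421 = 18*76 + 53
76 = 1*53 + 23
53 = 2*23 + 7
23 = 3*7 + 2
7 = 3*2 + 1
2 = 2*1 + 0  (stop)
So 1421/76 = [18; 1, 2, 3, 3, 2].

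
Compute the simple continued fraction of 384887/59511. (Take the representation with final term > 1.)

[6; 2, 7, 5, 4, 8, 7, 3]

384887 = 6·59511 + 27821
59511 = 2·27821 + 3869
27821 = 7·3869 + 738
3869 = 5·738 + 179
738 = 4·179 + 22
179 = 8·22 + 3
22 = 7·3 + 1
3 = 3·1 + 0  (stop)
So 384887/59511 = [6; 2, 7, 5, 4, 8, 7, 3].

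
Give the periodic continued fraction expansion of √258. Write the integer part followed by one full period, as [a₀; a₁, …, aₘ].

a₀ = ⌊√258⌋ = 16.

[16; 16, 32]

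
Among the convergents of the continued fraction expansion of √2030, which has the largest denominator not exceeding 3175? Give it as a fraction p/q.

73035/1621

√2030 = [45; 18, 90, …] (period length 2).
Convergents:
  p_0/q_0 = 45/1
  p_1/q_1 = 811/18
  p_2/q_2 = 73035/1621
  p_3/q_3 = 1315441/29196
q_2 = 1621 ≤ 3175 < 29196 = q_3, so the answer is 73035/1621.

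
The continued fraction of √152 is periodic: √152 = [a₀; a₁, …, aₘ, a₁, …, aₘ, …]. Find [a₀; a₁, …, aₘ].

[12; 3, 24]

a₀ = ⌊√152⌋ = 12.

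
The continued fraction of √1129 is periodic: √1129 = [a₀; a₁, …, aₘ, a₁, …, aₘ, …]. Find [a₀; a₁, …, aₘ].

[33; 1, 1, 1, 1, 66]

a₀ = ⌊√1129⌋ = 33.
With m₀=0, d₀=1 and mₖ₊₁ = dₖaₖ − mₖ, dₖ₊₁ = (n − mₖ₊₁²)/dₖ, aₖ₊₁ = ⌊(a₀+mₖ₊₁)/dₖ₊₁⌋:
  k=1: m=33, d=40, a=1
  k=2: m=7, d=27, a=1
  k=3: m=20, d=27, a=1
  k=4: m=7, d=40, a=1
  k=5: m=33, d=1, a=66
d=1 and a=2a₀=66 at k=5, so the next step gives (m, d) = (33, 40) again — its k=1 value — and the period has length 5.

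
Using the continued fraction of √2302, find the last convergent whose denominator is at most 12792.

√2302 = [47; 1, 46, 1, 94, …] (period length 4).
Convergents:
  p_0/q_0 = 47/1
  p_1/q_1 = 48/1
  p_2/q_2 = 2255/47
  p_3/q_3 = 2303/48
  p_4/q_4 = 218737/4559
  p_5/q_5 = 221040/4607
  p_6/q_6 = 10386577/216481
q_5 = 4607 ≤ 12792 < 216481 = q_6, so the answer is 221040/4607.

221040/4607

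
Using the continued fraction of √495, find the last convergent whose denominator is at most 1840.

√495 = [22; 4, 44, …] (period length 2).
Convergents:
  p_0/q_0 = 22/1
  p_1/q_1 = 89/4
  p_2/q_2 = 3938/177
  p_3/q_3 = 15841/712
  p_4/q_4 = 700942/31505
q_3 = 712 ≤ 1840 < 31505 = q_4, so the answer is 15841/712.

15841/712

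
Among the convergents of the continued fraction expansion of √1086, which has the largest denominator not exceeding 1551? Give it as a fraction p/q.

√1086 = [32; 1, 20, 1, 64, …] (period length 4).
Convergents:
  p_0/q_0 = 32/1
  p_1/q_1 = 33/1
  p_2/q_2 = 692/21
  p_3/q_3 = 725/22
  p_4/q_4 = 47092/1429
  p_5/q_5 = 47817/1451
  p_6/q_6 = 1003432/30449
q_5 = 1451 ≤ 1551 < 30449 = q_6, so the answer is 47817/1451.

47817/1451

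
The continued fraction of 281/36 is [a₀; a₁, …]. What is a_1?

1

281 = 7·36 + 29   →  a_0 = 7
36 = 1·29 + 7   →  a_1 = 1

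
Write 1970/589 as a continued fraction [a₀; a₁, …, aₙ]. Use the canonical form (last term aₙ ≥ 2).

1970 = 3·589 + 203
589 = 2·203 + 183
203 = 1·183 + 20
183 = 9·20 + 3
20 = 6·3 + 2
3 = 1·2 + 1
2 = 2·1 + 0  (stop)
So 1970/589 = [3; 2, 1, 9, 6, 1, 2].

[3; 2, 1, 9, 6, 1, 2]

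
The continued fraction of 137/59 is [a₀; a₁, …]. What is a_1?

3

137 = 2·59 + 19   →  a_0 = 2
59 = 3·19 + 2   →  a_1 = 3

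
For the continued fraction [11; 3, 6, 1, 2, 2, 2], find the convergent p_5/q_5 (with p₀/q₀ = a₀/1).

1675/148

Using pₖ = aₖpₖ₋₁ + pₖ₋₂, qₖ = aₖqₖ₋₁ + qₖ₋₂ (with p₋₁=1, p₋₂=0, q₋₁=0, q₋₂=1):
  k=0: a=11, p=11, q=1
  k=1: a=3, p=34, q=3
  k=2: a=6, p=215, q=19
  k=3: a=1, p=249, q=22
  k=4: a=2, p=713, q=63
  k=5: a=2, p=1675, q=148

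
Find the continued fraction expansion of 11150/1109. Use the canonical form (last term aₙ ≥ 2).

11150 = 10·1109 + 60
1109 = 18·60 + 29
60 = 2·29 + 2
29 = 14·2 + 1
2 = 2·1 + 0  (stop)
So 11150/1109 = [10; 18, 2, 14, 2].

[10; 18, 2, 14, 2]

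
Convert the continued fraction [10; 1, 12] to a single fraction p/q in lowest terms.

142/13

Fold from the inside: start with 12/1.
  1 + 1/12 = 13/12
  10 + 12/13 = 142/13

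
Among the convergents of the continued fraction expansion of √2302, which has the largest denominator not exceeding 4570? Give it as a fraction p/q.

√2302 = [47; 1, 46, 1, 94, …] (period length 4).
Convergents:
  p_0/q_0 = 47/1
  p_1/q_1 = 48/1
  p_2/q_2 = 2255/47
  p_3/q_3 = 2303/48
  p_4/q_4 = 218737/4559
  p_5/q_5 = 221040/4607
q_4 = 4559 ≤ 4570 < 4607 = q_5, so the answer is 218737/4559.

218737/4559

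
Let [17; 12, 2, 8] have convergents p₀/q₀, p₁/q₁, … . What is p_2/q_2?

Using pₖ = aₖpₖ₋₁ + pₖ₋₂, qₖ = aₖqₖ₋₁ + qₖ₋₂ (with p₋₁=1, p₋₂=0, q₋₁=0, q₋₂=1):
  k=0: a=17, p=17, q=1
  k=1: a=12, p=205, q=12
  k=2: a=2, p=427, q=25

427/25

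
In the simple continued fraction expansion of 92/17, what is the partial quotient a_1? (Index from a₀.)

92 = 5·17 + 7   →  a_0 = 5
17 = 2·7 + 3   →  a_1 = 2

2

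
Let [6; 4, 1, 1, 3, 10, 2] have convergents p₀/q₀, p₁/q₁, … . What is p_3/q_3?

56/9

Using pₖ = aₖpₖ₋₁ + pₖ₋₂, qₖ = aₖqₖ₋₁ + qₖ₋₂ (with p₋₁=1, p₋₂=0, q₋₁=0, q₋₂=1):
  k=0: a=6, p=6, q=1
  k=1: a=4, p=25, q=4
  k=2: a=1, p=31, q=5
  k=3: a=1, p=56, q=9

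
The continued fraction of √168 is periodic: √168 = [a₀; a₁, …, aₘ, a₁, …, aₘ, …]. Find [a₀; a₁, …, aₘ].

[12; 1, 24]

a₀ = ⌊√168⌋ = 12.
With m₀=0, d₀=1 and mₖ₊₁ = dₖaₖ − mₖ, dₖ₊₁ = (n − mₖ₊₁²)/dₖ, aₖ₊₁ = ⌊(a₀+mₖ₊₁)/dₖ₊₁⌋:
  k=1: m=12, d=24, a=1
  k=2: m=12, d=1, a=24
d=1 and a=2a₀=24 at k=2, so the next step gives (m, d) = (12, 24) again — its k=1 value — and the period has length 2.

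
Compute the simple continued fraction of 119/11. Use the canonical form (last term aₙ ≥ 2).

119 = 10·11 + 9
11 = 1·9 + 2
9 = 4·2 + 1
2 = 2·1 + 0  (stop)
So 119/11 = [10; 1, 4, 2].

[10; 1, 4, 2]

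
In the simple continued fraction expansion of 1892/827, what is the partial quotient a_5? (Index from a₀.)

2

1892 = 2·827 + 238   →  a_0 = 2
827 = 3·238 + 113   →  a_1 = 3
238 = 2·113 + 12   →  a_2 = 2
113 = 9·12 + 5   →  a_3 = 9
12 = 2·5 + 2   →  a_4 = 2
5 = 2·2 + 1   →  a_5 = 2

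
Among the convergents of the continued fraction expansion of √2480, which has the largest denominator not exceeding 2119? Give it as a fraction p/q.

√2480 = [49; 1, 3, 1, 98, …] (period length 4).
Convergents:
  p_0/q_0 = 49/1
  p_1/q_1 = 50/1
  p_2/q_2 = 199/4
  p_3/q_3 = 249/5
  p_4/q_4 = 24601/494
  p_5/q_5 = 24850/499
  p_6/q_6 = 99151/1991
  p_7/q_7 = 124001/2490
q_6 = 1991 ≤ 2119 < 2490 = q_7, so the answer is 99151/1991.

99151/1991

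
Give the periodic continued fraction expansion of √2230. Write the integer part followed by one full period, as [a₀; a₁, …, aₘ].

[47; 4, 2, 18, 2, 4, 94]

a₀ = ⌊√2230⌋ = 47.
With m₀=0, d₀=1 and mₖ₊₁ = dₖaₖ − mₖ, dₖ₊₁ = (n − mₖ₊₁²)/dₖ, aₖ₊₁ = ⌊(a₀+mₖ₊₁)/dₖ₊₁⌋:
  k=1: m=47, d=21, a=4
  k=2: m=37, d=41, a=2
  k=3: m=45, d=5, a=18
  k=4: m=45, d=41, a=2
  k=5: m=37, d=21, a=4
  k=6: m=47, d=1, a=94
d=1 and a=2a₀=94 at k=6, so the next step gives (m, d) = (47, 21) again — its k=1 value — and the period has length 6.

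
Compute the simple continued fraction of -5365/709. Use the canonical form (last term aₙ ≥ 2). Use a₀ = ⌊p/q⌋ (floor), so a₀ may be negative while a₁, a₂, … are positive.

-5365 = -8·709 + 307
709 = 2·307 + 95
307 = 3·95 + 22
95 = 4·22 + 7
22 = 3·7 + 1
7 = 7·1 + 0  (stop)
So -5365/709 = [-8; 2, 3, 4, 3, 7].

[-8; 2, 3, 4, 3, 7]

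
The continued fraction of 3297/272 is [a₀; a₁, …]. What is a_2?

3297 = 12·272 + 33   →  a_0 = 12
272 = 8·33 + 8   →  a_1 = 8
33 = 4·8 + 1   →  a_2 = 4

4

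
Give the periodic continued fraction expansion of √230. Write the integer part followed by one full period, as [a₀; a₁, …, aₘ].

[15; 6, 30]

a₀ = ⌊√230⌋ = 15.
With m₀=0, d₀=1 and mₖ₊₁ = dₖaₖ − mₖ, dₖ₊₁ = (n − mₖ₊₁²)/dₖ, aₖ₊₁ = ⌊(a₀+mₖ₊₁)/dₖ₊₁⌋:
  k=1: m=15, d=5, a=6
  k=2: m=15, d=1, a=30
d=1 and a=2a₀=30 at k=2, so the next step gives (m, d) = (15, 5) again — its k=1 value — and the period has length 2.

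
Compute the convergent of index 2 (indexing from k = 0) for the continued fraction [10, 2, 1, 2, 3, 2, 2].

31/3

Using pₖ = aₖpₖ₋₁ + pₖ₋₂, qₖ = aₖqₖ₋₁ + qₖ₋₂ (with p₋₁=1, p₋₂=0, q₋₁=0, q₋₂=1):
  k=0: a=10, p=10, q=1
  k=1: a=2, p=21, q=2
  k=2: a=1, p=31, q=3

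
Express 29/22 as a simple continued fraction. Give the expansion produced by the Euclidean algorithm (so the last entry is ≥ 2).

[1; 3, 7]

29 = 1*22 + 7
22 = 3*7 + 1
7 = 7*1 + 0  (stop)
So 29/22 = [1; 3, 7].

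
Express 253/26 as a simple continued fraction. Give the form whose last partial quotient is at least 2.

[9; 1, 2, 1, 2, 2]

253 = 9*26 + 19
26 = 1*19 + 7
19 = 2*7 + 5
7 = 1*5 + 2
5 = 2*2 + 1
2 = 2*1 + 0  (stop)
So 253/26 = [9; 1, 2, 1, 2, 2].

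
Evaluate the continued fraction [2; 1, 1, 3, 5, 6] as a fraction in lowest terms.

Fold from the inside: start with 6/1.
  5 + 1/6 = 31/6
  3 + 6/31 = 99/31
  1 + 31/99 = 130/99
  1 + 99/130 = 229/130
  2 + 130/229 = 588/229

588/229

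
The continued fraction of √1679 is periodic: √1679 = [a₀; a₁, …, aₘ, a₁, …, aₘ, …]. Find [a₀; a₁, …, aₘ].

a₀ = ⌊√1679⌋ = 40.
With m₀=0, d₀=1 and mₖ₊₁ = dₖaₖ − mₖ, dₖ₊₁ = (n − mₖ₊₁²)/dₖ, aₖ₊₁ = ⌊(a₀+mₖ₊₁)/dₖ₊₁⌋:
  k=1: m=40, d=79, a=1
  k=2: m=39, d=2, a=39
  k=3: m=39, d=79, a=1
  k=4: m=40, d=1, a=80
d=1 and a=2a₀=80 at k=4, so the next step gives (m, d) = (40, 79) again — its k=1 value — and the period has length 4.

[40; 1, 39, 1, 80]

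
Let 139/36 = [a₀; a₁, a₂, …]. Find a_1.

1

139 = 3·36 + 31   →  a_0 = 3
36 = 1·31 + 5   →  a_1 = 1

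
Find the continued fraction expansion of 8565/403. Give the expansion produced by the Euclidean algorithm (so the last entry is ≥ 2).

[21; 3, 1, 19, 2, 2]

8565 = 21*403 + 102
403 = 3*102 + 97
102 = 1*97 + 5
97 = 19*5 + 2
5 = 2*2 + 1
2 = 2*1 + 0  (stop)
So 8565/403 = [21; 3, 1, 19, 2, 2].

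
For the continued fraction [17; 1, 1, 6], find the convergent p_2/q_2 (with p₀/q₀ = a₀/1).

35/2

Using pₖ = aₖpₖ₋₁ + pₖ₋₂, qₖ = aₖqₖ₋₁ + qₖ₋₂ (with p₋₁=1, p₋₂=0, q₋₁=0, q₋₂=1):
  k=0: a=17, p=17, q=1
  k=1: a=1, p=18, q=1
  k=2: a=1, p=35, q=2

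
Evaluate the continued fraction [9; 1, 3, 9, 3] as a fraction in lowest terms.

1122/115

Fold from the inside: start with 3/1.
  9 + 1/3 = 28/3
  3 + 3/28 = 87/28
  1 + 28/87 = 115/87
  9 + 87/115 = 1122/115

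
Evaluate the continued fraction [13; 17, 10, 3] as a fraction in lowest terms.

Using pₖ = aₖpₖ₋₁ + pₖ₋₂ and qₖ = aₖqₖ₋₁ + qₖ₋₂:
  k=0: a=13, p=13, q=1
  k=1: a=17, p=222, q=17
  k=2: a=10, p=2233, q=171
  k=3: a=3, p=6921, q=530

6921/530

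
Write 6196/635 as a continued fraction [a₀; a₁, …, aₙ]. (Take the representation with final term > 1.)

[9; 1, 3, 8, 9, 2]

6196 = 9*635 + 481
635 = 1*481 + 154
481 = 3*154 + 19
154 = 8*19 + 2
19 = 9*2 + 1
2 = 2*1 + 0  (stop)
So 6196/635 = [9; 1, 3, 8, 9, 2].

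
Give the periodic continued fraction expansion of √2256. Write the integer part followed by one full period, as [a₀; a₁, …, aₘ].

a₀ = ⌊√2256⌋ = 47.

[47; 2, 94]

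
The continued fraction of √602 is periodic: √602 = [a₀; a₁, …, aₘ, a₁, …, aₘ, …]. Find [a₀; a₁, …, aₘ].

[24; 1, 1, 6, 1, 1, 48]

a₀ = ⌊√602⌋ = 24.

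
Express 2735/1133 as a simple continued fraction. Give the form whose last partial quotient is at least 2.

[2; 2, 2, 2, 2, 7, 2, 2]

2735 = 2*1133 + 469
1133 = 2*469 + 195
469 = 2*195 + 79
195 = 2*79 + 37
79 = 2*37 + 5
37 = 7*5 + 2
5 = 2*2 + 1
2 = 2*1 + 0  (stop)
So 2735/1133 = [2; 2, 2, 2, 2, 7, 2, 2].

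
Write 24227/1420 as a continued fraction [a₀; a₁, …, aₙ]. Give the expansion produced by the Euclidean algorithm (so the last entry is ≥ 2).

24227 = 17×1420 + 87
1420 = 16×87 + 28
87 = 3×28 + 3
28 = 9×3 + 1
3 = 3×1 + 0  (stop)
So 24227/1420 = [17; 16, 3, 9, 3].

[17; 16, 3, 9, 3]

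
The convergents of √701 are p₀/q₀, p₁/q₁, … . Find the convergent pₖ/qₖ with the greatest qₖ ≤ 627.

11782/445

√701 = [26; 2, 10, 10, 2, 52, …] (period length 5).
Convergents:
  p_0/q_0 = 26/1
  p_1/q_1 = 53/2
  p_2/q_2 = 556/21
  p_3/q_3 = 5613/212
  p_4/q_4 = 11782/445
  p_5/q_5 = 618277/23352
q_4 = 445 ≤ 627 < 23352 = q_5, so the answer is 11782/445.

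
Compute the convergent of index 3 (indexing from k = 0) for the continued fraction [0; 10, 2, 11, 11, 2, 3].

Using pₖ = aₖpₖ₋₁ + pₖ₋₂, qₖ = aₖqₖ₋₁ + qₖ₋₂ (with p₋₁=1, p₋₂=0, q₋₁=0, q₋₂=1):
  k=0: a=0, p=0, q=1
  k=1: a=10, p=1, q=10
  k=2: a=2, p=2, q=21
  k=3: a=11, p=23, q=241

23/241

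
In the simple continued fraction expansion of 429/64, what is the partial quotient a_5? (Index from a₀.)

429 = 6·64 + 45   →  a_0 = 6
64 = 1·45 + 19   →  a_1 = 1
45 = 2·19 + 7   →  a_2 = 2
19 = 2·7 + 5   →  a_3 = 2
7 = 1·5 + 2   →  a_4 = 1
5 = 2·2 + 1   →  a_5 = 2

2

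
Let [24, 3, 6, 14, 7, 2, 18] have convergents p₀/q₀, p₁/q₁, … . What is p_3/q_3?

6541/269

Using pₖ = aₖpₖ₋₁ + pₖ₋₂, qₖ = aₖqₖ₋₁ + qₖ₋₂ (with p₋₁=1, p₋₂=0, q₋₁=0, q₋₂=1):
  k=0: a=24, p=24, q=1
  k=1: a=3, p=73, q=3
  k=2: a=6, p=462, q=19
  k=3: a=14, p=6541, q=269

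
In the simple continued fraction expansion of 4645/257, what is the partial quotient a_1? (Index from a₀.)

13

4645 = 18·257 + 19   →  a_0 = 18
257 = 13·19 + 10   →  a_1 = 13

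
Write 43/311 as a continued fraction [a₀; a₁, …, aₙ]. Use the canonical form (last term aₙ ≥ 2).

[0; 7, 4, 3, 3]

43 = 0×311 + 43
311 = 7×43 + 10
43 = 4×10 + 3
10 = 3×3 + 1
3 = 3×1 + 0  (stop)
So 43/311 = [0; 7, 4, 3, 3].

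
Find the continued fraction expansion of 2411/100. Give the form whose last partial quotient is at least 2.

2411 = 24·100 + 11
100 = 9·11 + 1
11 = 11·1 + 0  (stop)
So 2411/100 = [24; 9, 11].

[24; 9, 11]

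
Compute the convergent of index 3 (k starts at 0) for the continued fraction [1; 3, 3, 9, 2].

121/93

Using pₖ = aₖpₖ₋₁ + pₖ₋₂, qₖ = aₖqₖ₋₁ + qₖ₋₂ (with p₋₁=1, p₋₂=0, q₋₁=0, q₋₂=1):
  k=0: a=1, p=1, q=1
  k=1: a=3, p=4, q=3
  k=2: a=3, p=13, q=10
  k=3: a=9, p=121, q=93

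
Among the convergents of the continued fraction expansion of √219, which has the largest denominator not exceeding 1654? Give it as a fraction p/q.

10951/740

√219 = [14; 1, 3, 1, 28, …] (period length 4).
Convergents:
  p_0/q_0 = 14/1
  p_1/q_1 = 15/1
  p_2/q_2 = 59/4
  p_3/q_3 = 74/5
  p_4/q_4 = 2131/144
  p_5/q_5 = 2205/149
  p_6/q_6 = 8746/591
  p_7/q_7 = 10951/740
  p_8/q_8 = 315374/21311
q_7 = 740 ≤ 1654 < 21311 = q_8, so the answer is 10951/740.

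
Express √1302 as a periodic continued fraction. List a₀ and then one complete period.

a₀ = ⌊√1302⌋ = 36.
With m₀=0, d₀=1 and mₖ₊₁ = dₖaₖ − mₖ, dₖ₊₁ = (n − mₖ₊₁²)/dₖ, aₖ₊₁ = ⌊(a₀+mₖ₊₁)/dₖ₊₁⌋:
  k=1: m=36, d=6, a=12
  k=2: m=36, d=1, a=72
d=1 and a=2a₀=72 at k=2, so the next step gives (m, d) = (36, 6) again — its k=1 value — and the period has length 2.

[36; 12, 72]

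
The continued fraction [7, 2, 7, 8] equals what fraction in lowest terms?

911/122

Fold from the inside: start with 8/1.
  7 + 1/8 = 57/8
  2 + 8/57 = 122/57
  7 + 57/122 = 911/122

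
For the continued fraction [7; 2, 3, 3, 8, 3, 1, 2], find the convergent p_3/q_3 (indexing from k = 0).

171/23

Using pₖ = aₖpₖ₋₁ + pₖ₋₂, qₖ = aₖqₖ₋₁ + qₖ₋₂ (with p₋₁=1, p₋₂=0, q₋₁=0, q₋₂=1):
  k=0: a=7, p=7, q=1
  k=1: a=2, p=15, q=2
  k=2: a=3, p=52, q=7
  k=3: a=3, p=171, q=23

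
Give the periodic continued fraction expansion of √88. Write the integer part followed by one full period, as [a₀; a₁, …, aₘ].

[9; 2, 1, 1, 1, 2, 18]

a₀ = ⌊√88⌋ = 9.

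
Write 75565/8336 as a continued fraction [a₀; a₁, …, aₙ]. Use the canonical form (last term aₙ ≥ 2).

75565 = 9×8336 + 541
8336 = 15×541 + 221
541 = 2×221 + 99
221 = 2×99 + 23
99 = 4×23 + 7
23 = 3×7 + 2
7 = 3×2 + 1
2 = 2×1 + 0  (stop)
So 75565/8336 = [9; 15, 2, 2, 4, 3, 3, 2].

[9; 15, 2, 2, 4, 3, 3, 2]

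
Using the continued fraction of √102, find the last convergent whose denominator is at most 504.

2030/201

√102 = [10; 10, 20, …] (period length 2).
Convergents:
  p_0/q_0 = 10/1
  p_1/q_1 = 101/10
  p_2/q_2 = 2030/201
  p_3/q_3 = 20401/2020
q_2 = 201 ≤ 504 < 2020 = q_3, so the answer is 2030/201.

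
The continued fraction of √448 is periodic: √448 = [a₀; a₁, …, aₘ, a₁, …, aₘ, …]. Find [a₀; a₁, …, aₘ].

a₀ = ⌊√448⌋ = 21.
With m₀=0, d₀=1 and mₖ₊₁ = dₖaₖ − mₖ, dₖ₊₁ = (n − mₖ₊₁²)/dₖ, aₖ₊₁ = ⌊(a₀+mₖ₊₁)/dₖ₊₁⌋:
  k=1: m=21, d=7, a=6
  k=2: m=21, d=1, a=42
d=1 and a=2a₀=42 at k=2, so the next step gives (m, d) = (21, 7) again — its k=1 value — and the period has length 2.

[21; 6, 42]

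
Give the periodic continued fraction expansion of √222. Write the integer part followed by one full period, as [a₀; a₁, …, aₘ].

a₀ = ⌊√222⌋ = 14.
With m₀=0, d₀=1 and mₖ₊₁ = dₖaₖ − mₖ, dₖ₊₁ = (n − mₖ₊₁²)/dₖ, aₖ₊₁ = ⌊(a₀+mₖ₊₁)/dₖ₊₁⌋:
  k=1: m=14, d=26, a=1
  k=2: m=12, d=3, a=8
  k=3: m=12, d=26, a=1
  k=4: m=14, d=1, a=28
d=1 and a=2a₀=28 at k=4, so the next step gives (m, d) = (14, 26) again — its k=1 value — and the period has length 4.

[14; 1, 8, 1, 28]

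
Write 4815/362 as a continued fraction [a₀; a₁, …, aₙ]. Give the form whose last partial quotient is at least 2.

[13; 3, 3, 8, 1, 3]

4815 = 13*362 + 109
362 = 3*109 + 35
109 = 3*35 + 4
35 = 8*4 + 3
4 = 1*3 + 1
3 = 3*1 + 0  (stop)
So 4815/362 = [13; 3, 3, 8, 1, 3].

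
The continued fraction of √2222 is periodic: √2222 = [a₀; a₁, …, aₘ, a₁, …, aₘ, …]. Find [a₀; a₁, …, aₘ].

a₀ = ⌊√2222⌋ = 47.
With m₀=0, d₀=1 and mₖ₊₁ = dₖaₖ − mₖ, dₖ₊₁ = (n − mₖ₊₁²)/dₖ, aₖ₊₁ = ⌊(a₀+mₖ₊₁)/dₖ₊₁⌋:
  k=1: m=47, d=13, a=7
  k=2: m=44, d=22, a=4
  k=3: m=44, d=13, a=7
  k=4: m=47, d=1, a=94
d=1 and a=2a₀=94 at k=4, so the next step gives (m, d) = (47, 13) again — its k=1 value — and the period has length 4.

[47; 7, 4, 7, 94]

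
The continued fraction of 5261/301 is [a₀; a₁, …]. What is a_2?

5261 = 17·301 + 144   →  a_0 = 17
301 = 2·144 + 13   →  a_1 = 2
144 = 11·13 + 1   →  a_2 = 11

11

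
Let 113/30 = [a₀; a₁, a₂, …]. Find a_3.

113 = 3·30 + 23   →  a_0 = 3
30 = 1·23 + 7   →  a_1 = 1
23 = 3·7 + 2   →  a_2 = 3
7 = 3·2 + 1   →  a_3 = 3

3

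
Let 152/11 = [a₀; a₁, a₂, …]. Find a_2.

4

152 = 13·11 + 9   →  a_0 = 13
11 = 1·9 + 2   →  a_1 = 1
9 = 4·2 + 1   →  a_2 = 4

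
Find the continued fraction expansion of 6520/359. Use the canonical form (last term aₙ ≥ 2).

6520 = 18*359 + 58
359 = 6*58 + 11
58 = 5*11 + 3
11 = 3*3 + 2
3 = 1*2 + 1
2 = 2*1 + 0  (stop)
So 6520/359 = [18; 6, 5, 3, 1, 2].

[18; 6, 5, 3, 1, 2]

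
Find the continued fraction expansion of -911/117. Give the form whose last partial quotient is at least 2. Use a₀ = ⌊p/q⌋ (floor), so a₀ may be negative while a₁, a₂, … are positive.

[-8; 4, 1, 2, 8]

-911 = -8*117 + 25
117 = 4*25 + 17
25 = 1*17 + 8
17 = 2*8 + 1
8 = 8*1 + 0  (stop)
So -911/117 = [-8; 4, 1, 2, 8].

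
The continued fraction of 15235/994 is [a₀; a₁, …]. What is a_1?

3

15235 = 15·994 + 325   →  a_0 = 15
994 = 3·325 + 19   →  a_1 = 3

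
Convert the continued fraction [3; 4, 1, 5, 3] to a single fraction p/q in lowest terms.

295/92

Fold from the inside: start with 3/1.
  5 + 1/3 = 16/3
  1 + 3/16 = 19/16
  4 + 16/19 = 92/19
  3 + 19/92 = 295/92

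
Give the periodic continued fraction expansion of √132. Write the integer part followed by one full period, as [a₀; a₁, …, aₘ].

[11; 2, 22]

a₀ = ⌊√132⌋ = 11.
With m₀=0, d₀=1 and mₖ₊₁ = dₖaₖ − mₖ, dₖ₊₁ = (n − mₖ₊₁²)/dₖ, aₖ₊₁ = ⌊(a₀+mₖ₊₁)/dₖ₊₁⌋:
  k=1: m=11, d=11, a=2
  k=2: m=11, d=1, a=22
d=1 and a=2a₀=22 at k=2, so the next step gives (m, d) = (11, 11) again — its k=1 value — and the period has length 2.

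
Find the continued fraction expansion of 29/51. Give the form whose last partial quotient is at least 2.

29 = 0×51 + 29
51 = 1×29 + 22
29 = 1×22 + 7
22 = 3×7 + 1
7 = 7×1 + 0  (stop)
So 29/51 = [0; 1, 1, 3, 7].

[0; 1, 1, 3, 7]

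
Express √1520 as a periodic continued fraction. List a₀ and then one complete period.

a₀ = ⌊√1520⌋ = 38.
With m₀=0, d₀=1 and mₖ₊₁ = dₖaₖ − mₖ, dₖ₊₁ = (n − mₖ₊₁²)/dₖ, aₖ₊₁ = ⌊(a₀+mₖ₊₁)/dₖ₊₁⌋:
  k=1: m=38, d=76, a=1
  k=2: m=38, d=1, a=76
d=1 and a=2a₀=76 at k=2, so the next step gives (m, d) = (38, 76) again — its k=1 value — and the period has length 2.

[38; 1, 76]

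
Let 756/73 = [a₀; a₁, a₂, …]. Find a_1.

756 = 10·73 + 26   →  a_0 = 10
73 = 2·26 + 21   →  a_1 = 2

2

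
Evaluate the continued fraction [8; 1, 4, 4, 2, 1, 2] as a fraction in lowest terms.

1612/183

Using pₖ = aₖpₖ₋₁ + pₖ₋₂ and qₖ = aₖqₖ₋₁ + qₖ₋₂:
  k=0: a=8, p=8, q=1
  k=1: a=1, p=9, q=1
  k=2: a=4, p=44, q=5
  k=3: a=4, p=185, q=21
  k=4: a=2, p=414, q=47
  k=5: a=1, p=599, q=68
  k=6: a=2, p=1612, q=183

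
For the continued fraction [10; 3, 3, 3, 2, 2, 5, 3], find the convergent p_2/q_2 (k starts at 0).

Using pₖ = aₖpₖ₋₁ + pₖ₋₂, qₖ = aₖqₖ₋₁ + qₖ₋₂ (with p₋₁=1, p₋₂=0, q₋₁=0, q₋₂=1):
  k=0: a=10, p=10, q=1
  k=1: a=3, p=31, q=3
  k=2: a=3, p=103, q=10

103/10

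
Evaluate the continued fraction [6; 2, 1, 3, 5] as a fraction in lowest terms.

Using pₖ = aₖpₖ₋₁ + pₖ₋₂ and qₖ = aₖqₖ₋₁ + qₖ₋₂:
  k=0: a=6, p=6, q=1
  k=1: a=2, p=13, q=2
  k=2: a=1, p=19, q=3
  k=3: a=3, p=70, q=11
  k=4: a=5, p=369, q=58

369/58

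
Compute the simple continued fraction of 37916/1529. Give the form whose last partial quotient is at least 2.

[24; 1, 3, 1, 18, 3, 5]

37916 = 24×1529 + 1220
1529 = 1×1220 + 309
1220 = 3×309 + 293
309 = 1×293 + 16
293 = 18×16 + 5
16 = 3×5 + 1
5 = 5×1 + 0  (stop)
So 37916/1529 = [24; 1, 3, 1, 18, 3, 5].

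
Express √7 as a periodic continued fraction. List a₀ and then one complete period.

a₀ = ⌊√7⌋ = 2.

[2; 1, 1, 1, 4]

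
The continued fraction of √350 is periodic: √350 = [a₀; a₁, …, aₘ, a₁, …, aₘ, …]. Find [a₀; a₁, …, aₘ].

a₀ = ⌊√350⌋ = 18.
With m₀=0, d₀=1 and mₖ₊₁ = dₖaₖ − mₖ, dₖ₊₁ = (n − mₖ₊₁²)/dₖ, aₖ₊₁ = ⌊(a₀+mₖ₊₁)/dₖ₊₁⌋:
  k=1: m=18, d=26, a=1
  k=2: m=8, d=11, a=2
  k=3: m=14, d=14, a=2
  k=4: m=14, d=11, a=2
  k=5: m=8, d=26, a=1
  k=6: m=18, d=1, a=36
d=1 and a=2a₀=36 at k=6, so the next step gives (m, d) = (18, 26) again — its k=1 value — and the period has length 6.

[18; 1, 2, 2, 2, 1, 36]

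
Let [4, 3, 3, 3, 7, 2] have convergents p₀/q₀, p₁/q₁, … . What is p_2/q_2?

43/10

Using pₖ = aₖpₖ₋₁ + pₖ₋₂, qₖ = aₖqₖ₋₁ + qₖ₋₂ (with p₋₁=1, p₋₂=0, q₋₁=0, q₋₂=1):
  k=0: a=4, p=4, q=1
  k=1: a=3, p=13, q=3
  k=2: a=3, p=43, q=10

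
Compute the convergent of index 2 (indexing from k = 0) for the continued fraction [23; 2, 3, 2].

Using pₖ = aₖpₖ₋₁ + pₖ₋₂, qₖ = aₖqₖ₋₁ + qₖ₋₂ (with p₋₁=1, p₋₂=0, q₋₁=0, q₋₂=1):
  k=0: a=23, p=23, q=1
  k=1: a=2, p=47, q=2
  k=2: a=3, p=164, q=7

164/7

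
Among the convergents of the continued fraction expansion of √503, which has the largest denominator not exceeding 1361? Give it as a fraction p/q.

√503 = [22; 2, 2, 1, 21, 1, 2, 2, 44, …] (period length 8).
Convergents:
  p_0/q_0 = 22/1
  p_1/q_1 = 45/2
  p_2/q_2 = 112/5
  p_3/q_3 = 157/7
  p_4/q_4 = 3409/152
  p_5/q_5 = 3566/159
  p_6/q_6 = 10541/470
  p_7/q_7 = 24648/1099
  p_8/q_8 = 1095053/48826
q_7 = 1099 ≤ 1361 < 48826 = q_8, so the answer is 24648/1099.

24648/1099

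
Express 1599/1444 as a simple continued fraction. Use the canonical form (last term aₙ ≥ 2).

1599 = 1×1444 + 155
1444 = 9×155 + 49
155 = 3×49 + 8
49 = 6×8 + 1
8 = 8×1 + 0  (stop)
So 1599/1444 = [1; 9, 3, 6, 8].

[1; 9, 3, 6, 8]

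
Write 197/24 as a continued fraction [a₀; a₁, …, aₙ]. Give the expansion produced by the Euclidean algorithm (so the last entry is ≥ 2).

[8; 4, 1, 4]

197 = 8*24 + 5
24 = 4*5 + 4
5 = 1*4 + 1
4 = 4*1 + 0  (stop)
So 197/24 = [8; 4, 1, 4].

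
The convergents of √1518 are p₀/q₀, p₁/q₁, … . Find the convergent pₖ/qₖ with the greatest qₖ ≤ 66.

1013/26

√1518 = [38; 1, 24, 1, 76, …] (period length 4).
Convergents:
  p_0/q_0 = 38/1
  p_1/q_1 = 39/1
  p_2/q_2 = 974/25
  p_3/q_3 = 1013/26
  p_4/q_4 = 77962/2001
q_3 = 26 ≤ 66 < 2001 = q_4, so the answer is 1013/26.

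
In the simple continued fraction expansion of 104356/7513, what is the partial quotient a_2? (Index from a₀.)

8

104356 = 13·7513 + 6687   →  a_0 = 13
7513 = 1·6687 + 826   →  a_1 = 1
6687 = 8·826 + 79   →  a_2 = 8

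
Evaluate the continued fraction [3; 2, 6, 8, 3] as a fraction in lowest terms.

Fold from the inside: start with 3/1.
  8 + 1/3 = 25/3
  6 + 3/25 = 153/25
  2 + 25/153 = 331/153
  3 + 153/331 = 1146/331

1146/331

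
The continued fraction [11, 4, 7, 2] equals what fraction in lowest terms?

Fold from the inside: start with 2/1.
  7 + 1/2 = 15/2
  4 + 2/15 = 62/15
  11 + 15/62 = 697/62

697/62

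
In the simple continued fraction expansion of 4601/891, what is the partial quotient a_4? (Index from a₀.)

2

4601 = 5·891 + 146   →  a_0 = 5
891 = 6·146 + 15   →  a_1 = 6
146 = 9·15 + 11   →  a_2 = 9
15 = 1·11 + 4   →  a_3 = 1
11 = 2·4 + 3   →  a_4 = 2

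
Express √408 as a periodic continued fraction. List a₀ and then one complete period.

a₀ = ⌊√408⌋ = 20.
With m₀=0, d₀=1 and mₖ₊₁ = dₖaₖ − mₖ, dₖ₊₁ = (n − mₖ₊₁²)/dₖ, aₖ₊₁ = ⌊(a₀+mₖ₊₁)/dₖ₊₁⌋:
  k=1: m=20, d=8, a=5
  k=2: m=20, d=1, a=40
d=1 and a=2a₀=40 at k=2, so the next step gives (m, d) = (20, 8) again — its k=1 value — and the period has length 2.

[20; 5, 40]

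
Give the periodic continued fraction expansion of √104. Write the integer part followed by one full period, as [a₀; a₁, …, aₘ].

[10; 5, 20]

a₀ = ⌊√104⌋ = 10.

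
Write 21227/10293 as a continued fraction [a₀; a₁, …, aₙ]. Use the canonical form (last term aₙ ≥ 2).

21227 = 2·10293 + 641
10293 = 16·641 + 37
641 = 17·37 + 12
37 = 3·12 + 1
12 = 12·1 + 0  (stop)
So 21227/10293 = [2; 16, 17, 3, 12].

[2; 16, 17, 3, 12]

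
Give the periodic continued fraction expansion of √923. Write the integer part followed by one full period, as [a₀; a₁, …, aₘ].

[30; 2, 1, 1, 1, 2, 60]

a₀ = ⌊√923⌋ = 30.
With m₀=0, d₀=1 and mₖ₊₁ = dₖaₖ − mₖ, dₖ₊₁ = (n − mₖ₊₁²)/dₖ, aₖ₊₁ = ⌊(a₀+mₖ₊₁)/dₖ₊₁⌋:
  k=1: m=30, d=23, a=2
  k=2: m=16, d=29, a=1
  k=3: m=13, d=26, a=1
  k=4: m=13, d=29, a=1
  k=5: m=16, d=23, a=2
  k=6: m=30, d=1, a=60
d=1 and a=2a₀=60 at k=6, so the next step gives (m, d) = (30, 23) again — its k=1 value — and the period has length 6.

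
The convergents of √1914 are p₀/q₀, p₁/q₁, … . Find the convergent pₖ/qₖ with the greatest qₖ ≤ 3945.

61249/1400

√1914 = [43; 1, 2, 1, 86, …] (period length 4).
Convergents:
  p_0/q_0 = 43/1
  p_1/q_1 = 44/1
  p_2/q_2 = 131/3
  p_3/q_3 = 175/4
  p_4/q_4 = 15181/347
  p_5/q_5 = 15356/351
  p_6/q_6 = 45893/1049
  p_7/q_7 = 61249/1400
  p_8/q_8 = 5313307/121449
q_7 = 1400 ≤ 3945 < 121449 = q_8, so the answer is 61249/1400.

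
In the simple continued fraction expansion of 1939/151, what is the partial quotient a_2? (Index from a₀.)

5

1939 = 12·151 + 127   →  a_0 = 12
151 = 1·127 + 24   →  a_1 = 1
127 = 5·24 + 7   →  a_2 = 5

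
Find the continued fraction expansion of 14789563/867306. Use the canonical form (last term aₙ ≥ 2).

[17; 19, 8, 3, 19, 2, 2, 18]

14789563 = 17·867306 + 45361
867306 = 19·45361 + 5447
45361 = 8·5447 + 1785
5447 = 3·1785 + 92
1785 = 19·92 + 37
92 = 2·37 + 18
37 = 2·18 + 1
18 = 18·1 + 0  (stop)
So 14789563/867306 = [17; 19, 8, 3, 19, 2, 2, 18].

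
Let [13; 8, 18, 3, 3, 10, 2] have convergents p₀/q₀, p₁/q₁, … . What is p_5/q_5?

Using pₖ = aₖpₖ₋₁ + pₖ₋₂, qₖ = aₖqₖ₋₁ + qₖ₋₂ (with p₋₁=1, p₋₂=0, q₋₁=0, q₋₂=1):
  k=0: a=13, p=13, q=1
  k=1: a=8, p=105, q=8
  k=2: a=18, p=1903, q=145
  k=3: a=3, p=5814, q=443
  k=4: a=3, p=19345, q=1474
  k=5: a=10, p=199264, q=15183

199264/15183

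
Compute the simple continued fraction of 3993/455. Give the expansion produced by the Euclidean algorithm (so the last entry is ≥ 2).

[8; 1, 3, 2, 5, 1, 7]

3993 = 8·455 + 353
455 = 1·353 + 102
353 = 3·102 + 47
102 = 2·47 + 8
47 = 5·8 + 7
8 = 1·7 + 1
7 = 7·1 + 0  (stop)
So 3993/455 = [8; 1, 3, 2, 5, 1, 7].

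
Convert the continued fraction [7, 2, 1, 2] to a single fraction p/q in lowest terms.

59/8

Fold from the inside: start with 2/1.
  1 + 1/2 = 3/2
  2 + 2/3 = 8/3
  7 + 3/8 = 59/8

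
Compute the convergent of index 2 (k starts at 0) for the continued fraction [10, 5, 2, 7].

Using pₖ = aₖpₖ₋₁ + pₖ₋₂, qₖ = aₖqₖ₋₁ + qₖ₋₂ (with p₋₁=1, p₋₂=0, q₋₁=0, q₋₂=1):
  k=0: a=10, p=10, q=1
  k=1: a=5, p=51, q=5
  k=2: a=2, p=112, q=11

112/11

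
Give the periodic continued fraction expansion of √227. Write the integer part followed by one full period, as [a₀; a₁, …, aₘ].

a₀ = ⌊√227⌋ = 15.
With m₀=0, d₀=1 and mₖ₊₁ = dₖaₖ − mₖ, dₖ₊₁ = (n − mₖ₊₁²)/dₖ, aₖ₊₁ = ⌊(a₀+mₖ₊₁)/dₖ₊₁⌋:
  k=1: m=15, d=2, a=15
  k=2: m=15, d=1, a=30
d=1 and a=2a₀=30 at k=2, so the next step gives (m, d) = (15, 2) again — its k=1 value — and the period has length 2.

[15; 15, 30]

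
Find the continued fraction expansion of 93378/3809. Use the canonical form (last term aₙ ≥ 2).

[24; 1, 1, 16, 16, 2, 3]

93378 = 24×3809 + 1962
3809 = 1×1962 + 1847
1962 = 1×1847 + 115
1847 = 16×115 + 7
115 = 16×7 + 3
7 = 2×3 + 1
3 = 3×1 + 0  (stop)
So 93378/3809 = [24; 1, 1, 16, 16, 2, 3].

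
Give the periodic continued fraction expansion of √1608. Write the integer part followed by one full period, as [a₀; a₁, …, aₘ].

[40; 10, 80]

a₀ = ⌊√1608⌋ = 40.
With m₀=0, d₀=1 and mₖ₊₁ = dₖaₖ − mₖ, dₖ₊₁ = (n − mₖ₊₁²)/dₖ, aₖ₊₁ = ⌊(a₀+mₖ₊₁)/dₖ₊₁⌋:
  k=1: m=40, d=8, a=10
  k=2: m=40, d=1, a=80
d=1 and a=2a₀=80 at k=2, so the next step gives (m, d) = (40, 8) again — its k=1 value — and the period has length 2.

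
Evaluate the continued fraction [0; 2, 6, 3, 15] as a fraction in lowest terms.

Using pₖ = aₖpₖ₋₁ + pₖ₋₂ and qₖ = aₖqₖ₋₁ + qₖ₋₂:
  k=0: a=0, p=0, q=1
  k=1: a=2, p=1, q=2
  k=2: a=6, p=6, q=13
  k=3: a=3, p=19, q=41
  k=4: a=15, p=291, q=628

291/628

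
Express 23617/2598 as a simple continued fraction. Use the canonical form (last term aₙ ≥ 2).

23617 = 9×2598 + 235
2598 = 11×235 + 13
235 = 18×13 + 1
13 = 13×1 + 0  (stop)
So 23617/2598 = [9; 11, 18, 13].

[9; 11, 18, 13]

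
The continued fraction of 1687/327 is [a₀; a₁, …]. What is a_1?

1687 = 5·327 + 52   →  a_0 = 5
327 = 6·52 + 15   →  a_1 = 6

6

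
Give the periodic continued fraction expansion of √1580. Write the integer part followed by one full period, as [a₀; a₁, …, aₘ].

a₀ = ⌊√1580⌋ = 39.
With m₀=0, d₀=1 and mₖ₊₁ = dₖaₖ − mₖ, dₖ₊₁ = (n − mₖ₊₁²)/dₖ, aₖ₊₁ = ⌊(a₀+mₖ₊₁)/dₖ₊₁⌋:
  k=1: m=39, d=59, a=1
  k=2: m=20, d=20, a=2
  k=3: m=20, d=59, a=1
  k=4: m=39, d=1, a=78
d=1 and a=2a₀=78 at k=4, so the next step gives (m, d) = (39, 59) again — its k=1 value — and the period has length 4.

[39; 1, 2, 1, 78]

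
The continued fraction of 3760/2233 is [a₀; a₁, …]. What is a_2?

3760 = 1·2233 + 1527   →  a_0 = 1
2233 = 1·1527 + 706   →  a_1 = 1
1527 = 2·706 + 115   →  a_2 = 2

2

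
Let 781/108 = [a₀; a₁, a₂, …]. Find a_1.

4

781 = 7·108 + 25   →  a_0 = 7
108 = 4·25 + 8   →  a_1 = 4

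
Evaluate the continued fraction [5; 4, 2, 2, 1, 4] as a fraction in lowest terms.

Fold from the inside: start with 4/1.
  1 + 1/4 = 5/4
  2 + 4/5 = 14/5
  2 + 5/14 = 33/14
  4 + 14/33 = 146/33
  5 + 33/146 = 763/146

763/146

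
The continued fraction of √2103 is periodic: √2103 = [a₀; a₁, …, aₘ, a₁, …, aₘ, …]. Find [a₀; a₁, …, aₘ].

a₀ = ⌊√2103⌋ = 45.
With m₀=0, d₀=1 and mₖ₊₁ = dₖaₖ − mₖ, dₖ₊₁ = (n − mₖ₊₁²)/dₖ, aₖ₊₁ = ⌊(a₀+mₖ₊₁)/dₖ₊₁⌋:
  k=1: m=45, d=78, a=1
  k=2: m=33, d=13, a=6
  k=3: m=45, d=6, a=15
  k=4: m=45, d=13, a=6
  k=5: m=33, d=78, a=1
  k=6: m=45, d=1, a=90
d=1 and a=2a₀=90 at k=6, so the next step gives (m, d) = (45, 78) again — its k=1 value — and the period has length 6.

[45; 1, 6, 15, 6, 1, 90]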